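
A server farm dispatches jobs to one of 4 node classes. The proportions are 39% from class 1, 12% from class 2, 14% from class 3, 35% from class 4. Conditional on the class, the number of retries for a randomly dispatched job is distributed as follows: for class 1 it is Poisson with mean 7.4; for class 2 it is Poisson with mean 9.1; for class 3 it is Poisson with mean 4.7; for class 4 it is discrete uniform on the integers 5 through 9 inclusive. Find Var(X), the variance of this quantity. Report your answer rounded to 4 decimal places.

Per component, 1: μ=7.4, E[X²]=62.16; 2: μ=9.1, E[X²]=91.91; 3: μ=4.7, E[X²]=26.79; 4: μ=7, E[X²]=51.
E[X] = 0.39·7.4 + 0.12·9.1 + 0.14·4.7 + 0.35·7 = 7.086.
E[X²] = 0.39·62.16 + 0.12·91.91 + 0.14·26.79 + 0.35·51 = 56.8722.
Var(X) = E[X²] − (E[X])² = 56.8722 − 50.2114 = 6.6608.

6.6608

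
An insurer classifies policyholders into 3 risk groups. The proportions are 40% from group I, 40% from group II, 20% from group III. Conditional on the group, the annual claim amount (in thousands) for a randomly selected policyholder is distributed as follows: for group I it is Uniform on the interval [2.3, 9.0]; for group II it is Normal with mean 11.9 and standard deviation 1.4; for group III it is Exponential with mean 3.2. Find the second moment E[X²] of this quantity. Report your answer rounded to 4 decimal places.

For each component E[X²] = Var + (mean)², giving I: 35.6633; II: 143.57; III: 20.48.
Overall E[X²] = 0.4·35.6633 + 0.4·143.57 + 0.2·20.48 = 75.7893.

75.7893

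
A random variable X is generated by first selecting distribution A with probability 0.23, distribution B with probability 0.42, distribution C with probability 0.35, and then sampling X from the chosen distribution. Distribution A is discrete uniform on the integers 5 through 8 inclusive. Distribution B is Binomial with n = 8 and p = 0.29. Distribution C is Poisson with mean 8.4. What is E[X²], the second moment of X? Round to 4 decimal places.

40.5934

For each component E[X²] = Var + (mean)², giving A: 43.5; B: 7.0296; C: 78.96.
Overall E[X²] = 0.23·43.5 + 0.42·7.0296 + 0.35·78.96 = 40.5934.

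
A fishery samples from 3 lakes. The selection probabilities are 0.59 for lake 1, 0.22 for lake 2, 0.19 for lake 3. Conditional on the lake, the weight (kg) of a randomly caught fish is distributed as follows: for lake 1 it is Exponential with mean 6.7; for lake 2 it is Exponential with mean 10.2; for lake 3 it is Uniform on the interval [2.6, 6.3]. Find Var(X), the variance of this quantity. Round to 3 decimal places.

Per component, 1: μ=6.7, E[X²]=89.78; 2: μ=10.2, E[X²]=208.08; 3: μ=4.45, E[X²]=20.9433.
E[X] = 0.59·6.7 + 0.22·10.2 + 0.19·4.45 = 7.0425.
E[X²] = 0.59·89.78 + 0.22·208.08 + 0.19·20.9433 = 102.727.
Var(X) = E[X²] − (E[X])² = 102.727 − 49.5968 = 53.1302.

53.130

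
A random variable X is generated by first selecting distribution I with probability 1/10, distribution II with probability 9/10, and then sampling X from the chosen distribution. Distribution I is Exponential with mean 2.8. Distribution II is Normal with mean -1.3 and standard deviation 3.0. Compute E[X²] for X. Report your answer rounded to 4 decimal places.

For each component E[X²] = Var + (mean)², giving I: 15.68; II: 10.69.
Overall E[X²] = 0.1·15.68 + 0.9·10.69 = 11.189.

11.1890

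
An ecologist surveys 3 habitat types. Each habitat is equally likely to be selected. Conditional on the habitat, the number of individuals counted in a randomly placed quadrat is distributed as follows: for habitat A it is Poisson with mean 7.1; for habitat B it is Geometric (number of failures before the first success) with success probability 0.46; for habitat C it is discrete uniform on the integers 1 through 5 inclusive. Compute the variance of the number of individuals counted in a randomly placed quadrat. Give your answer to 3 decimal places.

10.024

Per component, A: μ=7.1, E[X²]=57.51; B: μ=1.17391, E[X²]=3.93006; C: μ=3, E[X²]=11.
E[X] = 0.333333·7.1 + 0.333333·1.17391 + 0.333333·3 = 3.75797.
E[X²] = 0.333333·57.51 + 0.333333·3.93006 + 0.333333·11 = 24.1467.
Var(X) = E[X²] − (E[X])² = 24.1467 − 14.1223 = 10.0243.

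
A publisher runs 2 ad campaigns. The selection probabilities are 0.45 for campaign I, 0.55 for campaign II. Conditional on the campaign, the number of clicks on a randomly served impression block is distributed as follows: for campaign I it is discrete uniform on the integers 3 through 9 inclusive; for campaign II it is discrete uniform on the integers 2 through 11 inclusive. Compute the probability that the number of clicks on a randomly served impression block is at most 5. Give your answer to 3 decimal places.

0.413

Conditional on each campaign, P(X ≤ 5): I: 0.428571; II: 0.4.
By total probability, P(X ≤ 5) = 0.45·0.428571 + 0.55·0.4 = 0.412857.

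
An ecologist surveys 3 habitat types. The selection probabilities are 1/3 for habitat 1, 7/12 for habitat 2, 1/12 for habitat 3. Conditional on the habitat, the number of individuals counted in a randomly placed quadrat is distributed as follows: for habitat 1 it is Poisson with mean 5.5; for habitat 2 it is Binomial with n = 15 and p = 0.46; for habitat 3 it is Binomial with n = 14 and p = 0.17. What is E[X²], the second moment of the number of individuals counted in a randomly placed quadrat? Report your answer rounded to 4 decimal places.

For each component E[X²] = Var + (mean)², giving 1: 35.75; 2: 51.336; 3: 7.6398.
Overall E[X²] = 0.333333·35.75 + 0.583333·51.336 + 0.0833333·7.6398 = 42.4993.

42.4993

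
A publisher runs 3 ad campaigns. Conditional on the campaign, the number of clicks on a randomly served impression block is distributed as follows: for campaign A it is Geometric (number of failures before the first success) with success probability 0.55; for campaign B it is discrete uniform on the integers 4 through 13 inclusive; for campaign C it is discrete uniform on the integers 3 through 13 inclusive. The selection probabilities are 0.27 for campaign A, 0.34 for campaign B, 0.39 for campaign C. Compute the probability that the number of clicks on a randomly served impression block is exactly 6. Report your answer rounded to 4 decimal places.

0.0707

Conditional on each campaign, P(X = 6): A: 0.00456707; B: 0.1; C: 0.0909091.
By total probability, P(X = 6) = 0.27·0.00456707 + 0.34·0.1 + 0.39·0.0909091 = 0.0706877.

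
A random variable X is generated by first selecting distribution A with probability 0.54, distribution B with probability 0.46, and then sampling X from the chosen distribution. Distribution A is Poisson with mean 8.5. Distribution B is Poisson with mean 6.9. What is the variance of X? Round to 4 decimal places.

8.3999

Per component, A: μ=8.5, E[X²]=80.75; B: μ=6.9, E[X²]=54.51.
E[X] = 0.54·8.5 + 0.46·6.9 = 7.764.
E[X²] = 0.54·80.75 + 0.46·54.51 = 68.6796.
Var(X) = E[X²] − (E[X])² = 68.6796 − 60.2797 = 8.3999.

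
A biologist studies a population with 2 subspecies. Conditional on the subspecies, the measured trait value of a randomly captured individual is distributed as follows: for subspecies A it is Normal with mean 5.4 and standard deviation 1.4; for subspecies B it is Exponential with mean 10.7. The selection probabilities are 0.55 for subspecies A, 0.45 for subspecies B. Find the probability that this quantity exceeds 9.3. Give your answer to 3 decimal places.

Conditional on each subspecies, P(X > 9.3): A: 0.0026705; B: 0.419304.
By total probability, P(X > 9.3) = 0.55·0.0026705 + 0.45·0.419304 = 0.190156.

0.190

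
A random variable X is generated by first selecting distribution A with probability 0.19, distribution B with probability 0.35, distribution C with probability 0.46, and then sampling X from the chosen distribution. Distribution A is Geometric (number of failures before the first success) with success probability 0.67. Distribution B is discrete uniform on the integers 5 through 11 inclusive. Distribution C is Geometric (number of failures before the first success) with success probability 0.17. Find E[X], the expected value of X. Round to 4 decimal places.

Component means — A: 0.492537; B: 8; C: 4.88235.
E[X] = 0.19·0.492537 + 0.35·8 + 0.46·4.88235 = 5.13946.

5.1395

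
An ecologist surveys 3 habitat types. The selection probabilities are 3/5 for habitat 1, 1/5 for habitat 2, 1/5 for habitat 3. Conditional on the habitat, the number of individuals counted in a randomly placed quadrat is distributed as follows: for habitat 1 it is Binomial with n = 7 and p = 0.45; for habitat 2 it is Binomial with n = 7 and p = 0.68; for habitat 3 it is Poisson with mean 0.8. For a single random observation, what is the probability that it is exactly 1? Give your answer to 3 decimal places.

0.125

Conditional on each habitat, P(X = 1): 1: 0.087194; 2: 0.00511101; 3: 0.359463.
By total probability, P(X = 1) = 0.6·0.087194 + 0.2·0.00511101 + 0.2·0.359463 = 0.125231.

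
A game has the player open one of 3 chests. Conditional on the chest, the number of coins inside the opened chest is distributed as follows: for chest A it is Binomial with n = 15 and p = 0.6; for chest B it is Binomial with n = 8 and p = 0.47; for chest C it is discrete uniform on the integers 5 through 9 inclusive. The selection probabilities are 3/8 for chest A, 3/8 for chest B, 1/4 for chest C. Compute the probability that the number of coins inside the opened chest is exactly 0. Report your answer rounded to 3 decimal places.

0.002

Conditional on each chest, P(X = 0): A: 1.07374e-06; B: 0.00622597; C: 0.
By total probability, P(X = 0) = 0.375·1.07374e-06 + 0.375·0.00622597 + 0.25·0 = 0.00233514.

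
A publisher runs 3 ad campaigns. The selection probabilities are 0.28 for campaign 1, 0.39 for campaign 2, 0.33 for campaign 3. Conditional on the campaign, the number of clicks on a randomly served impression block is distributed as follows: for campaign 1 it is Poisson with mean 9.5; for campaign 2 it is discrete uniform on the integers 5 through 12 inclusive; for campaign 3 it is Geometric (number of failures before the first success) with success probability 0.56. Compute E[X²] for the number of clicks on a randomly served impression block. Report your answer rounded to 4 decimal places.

58.8217

For each component E[X²] = Var + (mean)², giving 1: 99.75; 2: 77.5; 3: 2.02041.
Overall E[X²] = 0.28·99.75 + 0.39·77.5 + 0.33·2.02041 = 58.8217.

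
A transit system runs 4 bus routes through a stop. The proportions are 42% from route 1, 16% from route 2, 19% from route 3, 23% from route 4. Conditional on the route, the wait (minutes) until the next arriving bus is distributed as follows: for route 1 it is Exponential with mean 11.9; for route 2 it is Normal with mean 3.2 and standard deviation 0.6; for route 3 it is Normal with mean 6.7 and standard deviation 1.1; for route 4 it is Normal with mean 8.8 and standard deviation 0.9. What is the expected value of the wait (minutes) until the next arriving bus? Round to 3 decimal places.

Component means — 1: 11.9; 2: 3.2; 3: 6.7; 4: 8.8.
E[X] = 0.42·11.9 + 0.16·3.2 + 0.19·6.7 + 0.23·8.8 = 8.807.

8.807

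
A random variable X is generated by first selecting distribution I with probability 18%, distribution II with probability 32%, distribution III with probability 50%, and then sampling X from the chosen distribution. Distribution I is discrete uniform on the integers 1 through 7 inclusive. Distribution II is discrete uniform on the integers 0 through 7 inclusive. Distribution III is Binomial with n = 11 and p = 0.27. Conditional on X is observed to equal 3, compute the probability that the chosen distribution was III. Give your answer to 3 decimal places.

0.666

Likelihoods P(X=3 | ·): I: 0.142857; II: 0.125; III: 0.261914.
Posterior ∝ prior × likelihood. Numerator for III: 0.5·0.261914 = 0.130957.
Normalizing constant: 0.18·0.142857 + 0.32·0.125 + 0.5·0.261914 = 0.196671.
P(III | observation) = 0.130957 / 0.196671 = 0.665867.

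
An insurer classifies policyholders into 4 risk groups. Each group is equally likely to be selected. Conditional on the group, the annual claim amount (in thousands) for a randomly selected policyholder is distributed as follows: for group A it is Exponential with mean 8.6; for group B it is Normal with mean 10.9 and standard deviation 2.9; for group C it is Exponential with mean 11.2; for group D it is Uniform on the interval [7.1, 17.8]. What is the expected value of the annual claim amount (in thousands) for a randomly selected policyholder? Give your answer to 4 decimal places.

10.7875

Component means — A: 8.6; B: 10.9; C: 11.2; D: 12.45.
E[X] = 0.25·8.6 + 0.25·10.9 + 0.25·11.2 + 0.25·12.45 = 10.7875.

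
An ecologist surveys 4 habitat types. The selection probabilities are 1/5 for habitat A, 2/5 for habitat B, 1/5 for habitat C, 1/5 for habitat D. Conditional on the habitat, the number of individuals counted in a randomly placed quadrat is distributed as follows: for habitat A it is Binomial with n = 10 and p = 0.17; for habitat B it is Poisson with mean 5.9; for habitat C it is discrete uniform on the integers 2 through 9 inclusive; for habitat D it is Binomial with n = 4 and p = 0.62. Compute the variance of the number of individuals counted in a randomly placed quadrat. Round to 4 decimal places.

Per component, A: μ=1.7, E[X²]=4.301; B: μ=5.9, E[X²]=40.71; C: μ=5.5, E[X²]=35.5; D: μ=2.48, E[X²]=7.0928.
E[X] = 0.2·1.7 + 0.4·5.9 + 0.2·5.5 + 0.2·2.48 = 4.296.
E[X²] = 0.2·4.301 + 0.4·40.71 + 0.2·35.5 + 0.2·7.0928 = 25.6628.
Var(X) = E[X²] − (E[X])² = 25.6628 − 18.4556 = 7.20714.

7.2071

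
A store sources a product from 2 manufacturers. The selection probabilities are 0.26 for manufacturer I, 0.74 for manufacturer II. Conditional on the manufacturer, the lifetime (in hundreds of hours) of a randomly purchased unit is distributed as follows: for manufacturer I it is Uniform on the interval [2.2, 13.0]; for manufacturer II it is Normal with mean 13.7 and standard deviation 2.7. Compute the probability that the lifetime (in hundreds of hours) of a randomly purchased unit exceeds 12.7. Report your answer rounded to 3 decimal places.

Conditional on each manufacturer, P(X > 12.7): I: 0.0277778; II: 0.644447.
By total probability, P(X > 12.7) = 0.26·0.0277778 + 0.74·0.644447 = 0.484113.

0.484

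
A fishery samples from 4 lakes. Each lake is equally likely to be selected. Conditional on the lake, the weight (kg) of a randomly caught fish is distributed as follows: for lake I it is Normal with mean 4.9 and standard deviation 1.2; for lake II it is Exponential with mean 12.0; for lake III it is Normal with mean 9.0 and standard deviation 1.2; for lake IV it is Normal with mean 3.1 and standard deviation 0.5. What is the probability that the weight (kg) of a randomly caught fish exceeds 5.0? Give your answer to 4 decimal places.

0.5314

Conditional on each lake, P(X > 5.0): I: 0.466793; II: 0.659241; III: 0.999571; IV: 7.2348e-05.
By total probability, P(X > 5.0) = 0.25·0.466793 + 0.25·0.659241 + 0.25·0.999571 + 0.25·7.2348e-05 = 0.531419.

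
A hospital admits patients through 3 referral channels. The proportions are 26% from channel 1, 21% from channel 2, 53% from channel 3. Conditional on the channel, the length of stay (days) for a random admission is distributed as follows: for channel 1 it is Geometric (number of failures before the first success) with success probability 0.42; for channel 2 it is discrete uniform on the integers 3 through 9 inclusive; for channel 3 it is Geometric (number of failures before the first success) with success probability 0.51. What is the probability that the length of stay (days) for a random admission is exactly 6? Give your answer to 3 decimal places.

Conditional on each channel, P(X = 6): 1: 0.0159889; 2: 0.142857; 3: 0.00705906.
By total probability, P(X = 6) = 0.26·0.0159889 + 0.21·0.142857 + 0.53·0.00705906 = 0.0378984.

0.038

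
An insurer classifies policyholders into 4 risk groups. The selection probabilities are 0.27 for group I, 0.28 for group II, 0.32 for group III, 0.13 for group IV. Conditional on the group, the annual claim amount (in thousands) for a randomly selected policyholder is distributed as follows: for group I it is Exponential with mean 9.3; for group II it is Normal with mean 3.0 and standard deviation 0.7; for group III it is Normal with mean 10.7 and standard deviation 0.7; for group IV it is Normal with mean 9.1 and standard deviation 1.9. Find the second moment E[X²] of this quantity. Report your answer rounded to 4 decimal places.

97.3900

For each component E[X²] = Var + (mean)², giving I: 172.98; II: 9.49; III: 114.98; IV: 86.42.
Overall E[X²] = 0.27·172.98 + 0.28·9.49 + 0.32·114.98 + 0.13·86.42 = 97.39.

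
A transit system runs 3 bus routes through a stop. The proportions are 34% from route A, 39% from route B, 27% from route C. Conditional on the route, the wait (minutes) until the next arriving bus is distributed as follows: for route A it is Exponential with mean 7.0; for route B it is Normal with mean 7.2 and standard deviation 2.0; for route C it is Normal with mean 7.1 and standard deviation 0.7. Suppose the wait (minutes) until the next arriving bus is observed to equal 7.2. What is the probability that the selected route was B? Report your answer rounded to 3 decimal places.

0.314

Likelihoods f(7.2 | ·): A: 0.0510739; B: 0.199471; C: 0.564132.
Posterior ∝ prior × likelihood. Numerator for B: 0.39·0.199471 = 0.0777937.
Normalizing constant: 0.34·0.0510739 + 0.39·0.199471 + 0.27·0.564132 = 0.247474.
P(B | observation) = 0.0777937 / 0.247474 = 0.314351.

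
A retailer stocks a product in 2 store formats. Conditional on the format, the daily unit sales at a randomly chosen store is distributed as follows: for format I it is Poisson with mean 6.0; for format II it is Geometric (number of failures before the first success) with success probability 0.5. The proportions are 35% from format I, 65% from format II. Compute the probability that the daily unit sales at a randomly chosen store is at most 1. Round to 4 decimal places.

Conditional on each format, P(X ≤ 1): I: 0.0173513; II: 0.75.
By total probability, P(X ≤ 1) = 0.35·0.0173513 + 0.65·0.75 = 0.493573.

0.4936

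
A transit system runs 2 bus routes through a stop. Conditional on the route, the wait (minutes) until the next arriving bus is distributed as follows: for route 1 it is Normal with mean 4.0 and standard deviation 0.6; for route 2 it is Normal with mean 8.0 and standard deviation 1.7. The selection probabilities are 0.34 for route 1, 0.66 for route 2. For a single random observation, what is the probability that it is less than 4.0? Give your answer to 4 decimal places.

Conditional on each route, P(X < 4.0): 1: 0.5; 2: 0.00931279.
By total probability, P(X < 4.0) = 0.34·0.5 + 0.66·0.00931279 = 0.176146.

0.1761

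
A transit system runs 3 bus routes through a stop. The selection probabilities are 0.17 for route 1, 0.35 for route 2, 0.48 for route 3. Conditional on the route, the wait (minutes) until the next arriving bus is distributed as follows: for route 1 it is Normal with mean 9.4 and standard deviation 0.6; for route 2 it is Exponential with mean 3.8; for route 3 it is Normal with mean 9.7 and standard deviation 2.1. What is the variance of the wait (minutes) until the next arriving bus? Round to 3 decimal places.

14.953

Per component, 1: μ=9.4, E[X²]=88.72; 2: μ=3.8, E[X²]=28.88; 3: μ=9.7, E[X²]=98.5.
E[X] = 0.17·9.4 + 0.35·3.8 + 0.48·9.7 = 7.584.
E[X²] = 0.17·88.72 + 0.35·28.88 + 0.48·98.5 = 72.4704.
Var(X) = E[X²] − (E[X])² = 72.4704 − 57.5171 = 14.9533.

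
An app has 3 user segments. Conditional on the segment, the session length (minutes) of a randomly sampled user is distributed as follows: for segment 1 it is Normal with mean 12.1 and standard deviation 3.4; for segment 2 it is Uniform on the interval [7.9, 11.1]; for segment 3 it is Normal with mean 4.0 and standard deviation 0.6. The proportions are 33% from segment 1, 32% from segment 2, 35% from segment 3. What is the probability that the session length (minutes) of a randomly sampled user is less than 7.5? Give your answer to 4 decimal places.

0.3791

Conditional on each segment, P(X < 7.5): 1: 0.0880372; 2: 0; 3: 1.
By total probability, P(X < 7.5) = 0.33·0.0880372 + 0.32·0 + 0.35·1 = 0.379052.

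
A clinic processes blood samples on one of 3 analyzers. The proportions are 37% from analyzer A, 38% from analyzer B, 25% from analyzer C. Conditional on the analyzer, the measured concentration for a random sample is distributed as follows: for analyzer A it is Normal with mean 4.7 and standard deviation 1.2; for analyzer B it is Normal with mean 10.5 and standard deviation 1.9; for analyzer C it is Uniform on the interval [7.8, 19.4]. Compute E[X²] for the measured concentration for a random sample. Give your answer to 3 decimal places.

101.016

For each component E[X²] = Var + (mean)², giving A: 23.53; B: 113.86; C: 196.173.
Overall E[X²] = 0.37·23.53 + 0.38·113.86 + 0.25·196.173 = 101.016.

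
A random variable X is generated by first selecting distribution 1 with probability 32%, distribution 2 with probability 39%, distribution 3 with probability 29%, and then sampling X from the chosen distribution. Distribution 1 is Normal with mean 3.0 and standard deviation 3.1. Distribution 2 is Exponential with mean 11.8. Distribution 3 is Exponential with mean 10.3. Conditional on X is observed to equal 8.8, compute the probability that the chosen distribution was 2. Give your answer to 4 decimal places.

Likelihoods f(8.8 | ·): 1: 0.0223573; 2: 0.040201; 3: 0.0413157.
Posterior ∝ prior × likelihood. Numerator for 2: 0.39·0.040201 = 0.0156784.
Normalizing constant: 0.32·0.0223573 + 0.39·0.040201 + 0.29·0.0413157 = 0.0348143.
P(2 | observation) = 0.0156784 / 0.0348143 = 0.450344.

0.4503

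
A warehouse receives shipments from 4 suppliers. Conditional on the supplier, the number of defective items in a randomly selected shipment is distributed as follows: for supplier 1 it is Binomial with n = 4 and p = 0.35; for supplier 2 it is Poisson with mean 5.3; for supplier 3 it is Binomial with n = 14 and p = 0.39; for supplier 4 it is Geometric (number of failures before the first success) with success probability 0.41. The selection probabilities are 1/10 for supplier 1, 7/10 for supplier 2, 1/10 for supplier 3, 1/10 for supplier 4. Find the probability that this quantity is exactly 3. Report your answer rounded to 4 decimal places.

Conditional on each supplier, P(X = 3): 1: 0.111475; 2: 0.123856; 3: 0.0939558; 4: 0.0842054.
By total probability, P(X = 3) = 0.1·0.111475 + 0.7·0.123856 + 0.1·0.0939558 + 0.1·0.0842054 = 0.115663.

0.1157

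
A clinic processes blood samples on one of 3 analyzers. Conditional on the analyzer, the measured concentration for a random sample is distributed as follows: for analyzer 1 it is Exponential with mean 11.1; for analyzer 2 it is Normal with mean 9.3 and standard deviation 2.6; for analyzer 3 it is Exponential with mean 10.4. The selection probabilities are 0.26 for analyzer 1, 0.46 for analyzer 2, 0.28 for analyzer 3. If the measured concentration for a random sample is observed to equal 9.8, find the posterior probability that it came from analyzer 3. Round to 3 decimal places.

0.117

Likelihoods f(9.8 | ·): 1: 0.0372603; 2: 0.150628; 3: 0.0374738.
Posterior ∝ prior × likelihood. Numerator for 3: 0.28·0.0374738 = 0.0104927.
Normalizing constant: 0.26·0.0372603 + 0.46·0.150628 + 0.28·0.0374738 = 0.0894693.
P(3 | observation) = 0.0104927 / 0.0894693 = 0.117277.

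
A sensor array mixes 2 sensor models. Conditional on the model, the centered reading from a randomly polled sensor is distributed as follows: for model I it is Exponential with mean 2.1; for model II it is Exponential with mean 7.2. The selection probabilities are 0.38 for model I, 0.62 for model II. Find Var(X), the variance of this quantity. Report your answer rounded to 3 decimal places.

39.945

Per component, I: μ=2.1, E[X²]=8.82; II: μ=7.2, E[X²]=103.68.
E[X] = 0.38·2.1 + 0.62·7.2 = 5.262.
E[X²] = 0.38·8.82 + 0.62·103.68 = 67.6332.
Var(X) = E[X²] − (E[X])² = 67.6332 − 27.6886 = 39.9446.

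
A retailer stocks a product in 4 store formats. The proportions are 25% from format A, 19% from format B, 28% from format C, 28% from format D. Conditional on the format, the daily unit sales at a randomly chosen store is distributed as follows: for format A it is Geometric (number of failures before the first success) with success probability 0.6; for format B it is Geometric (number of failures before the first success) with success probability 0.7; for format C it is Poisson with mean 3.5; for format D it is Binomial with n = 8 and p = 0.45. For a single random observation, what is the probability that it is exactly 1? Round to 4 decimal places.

0.1448

Conditional on each format, P(X = 1): A: 0.24; B: 0.21; C: 0.105691; D: 0.0548077.
By total probability, P(X = 1) = 0.25·0.24 + 0.19·0.21 + 0.28·0.105691 + 0.28·0.0548077 = 0.14484.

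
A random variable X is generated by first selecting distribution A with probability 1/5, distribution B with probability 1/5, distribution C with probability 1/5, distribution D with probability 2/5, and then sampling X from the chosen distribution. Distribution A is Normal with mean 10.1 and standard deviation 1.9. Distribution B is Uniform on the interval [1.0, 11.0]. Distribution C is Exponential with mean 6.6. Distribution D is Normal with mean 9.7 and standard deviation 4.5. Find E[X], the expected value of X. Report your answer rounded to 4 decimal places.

8.4200

Component means — A: 10.1; B: 6; C: 6.6; D: 9.7.
E[X] = 0.2·10.1 + 0.2·6 + 0.2·6.6 + 0.4·9.7 = 8.42.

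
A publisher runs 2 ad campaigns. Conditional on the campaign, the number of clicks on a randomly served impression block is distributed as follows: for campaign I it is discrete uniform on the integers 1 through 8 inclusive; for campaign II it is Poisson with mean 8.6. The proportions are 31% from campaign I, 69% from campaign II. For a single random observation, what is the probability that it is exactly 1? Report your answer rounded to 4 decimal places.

0.0398

Conditional on each campaign, P(X = 1): I: 0.125; II: 0.00158331.
By total probability, P(X = 1) = 0.31·0.125 + 0.69·0.00158331 = 0.0398425.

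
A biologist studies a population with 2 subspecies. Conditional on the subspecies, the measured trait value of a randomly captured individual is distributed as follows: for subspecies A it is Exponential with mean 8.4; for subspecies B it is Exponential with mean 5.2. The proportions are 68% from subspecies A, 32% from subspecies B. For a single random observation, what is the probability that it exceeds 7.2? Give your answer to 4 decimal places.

0.3687

Conditional on each subspecies, P(X > 7.2): A: 0.424373; B: 0.25042.
By total probability, P(X > 7.2) = 0.68·0.424373 + 0.32·0.25042 = 0.368708.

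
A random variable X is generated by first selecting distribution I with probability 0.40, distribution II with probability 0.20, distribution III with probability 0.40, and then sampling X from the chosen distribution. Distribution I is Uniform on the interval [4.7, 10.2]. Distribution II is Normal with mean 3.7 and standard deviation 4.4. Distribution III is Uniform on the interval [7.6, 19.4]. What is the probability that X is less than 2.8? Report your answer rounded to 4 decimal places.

Conditional on each component, P(X < 2.8): I: 0; II: 0.418964; III: 0.
By total probability, P(X < 2.8) = 0.4·0 + 0.2·0.418964 + 0.4·0 = 0.0837927.

0.0838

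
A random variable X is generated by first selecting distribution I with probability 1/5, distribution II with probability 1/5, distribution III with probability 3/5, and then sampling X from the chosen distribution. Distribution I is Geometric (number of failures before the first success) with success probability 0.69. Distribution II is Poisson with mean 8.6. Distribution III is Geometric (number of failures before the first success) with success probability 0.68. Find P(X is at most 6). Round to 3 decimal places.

Conditional on each component, P(X ≤ 6): I: 0.999725; II: 0.245676; III: 0.999656.
By total probability, P(X ≤ 6) = 0.2·0.999725 + 0.2·0.245676 + 0.6·0.999656 = 0.848874.

0.849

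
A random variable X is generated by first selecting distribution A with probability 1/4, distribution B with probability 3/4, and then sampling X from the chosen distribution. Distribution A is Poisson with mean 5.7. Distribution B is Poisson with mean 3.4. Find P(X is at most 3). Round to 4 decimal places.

Conditional on each component, P(X ≤ 3): A: 0.180048; B: 0.558357.
By total probability, P(X ≤ 3) = 0.25·0.180048 + 0.75·0.558357 = 0.46378.

0.4638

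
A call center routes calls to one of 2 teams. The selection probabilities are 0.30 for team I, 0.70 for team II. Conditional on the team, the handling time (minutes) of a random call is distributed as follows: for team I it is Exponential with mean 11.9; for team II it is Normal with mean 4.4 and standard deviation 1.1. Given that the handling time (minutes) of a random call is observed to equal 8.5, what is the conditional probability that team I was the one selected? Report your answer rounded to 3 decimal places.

0.981

Likelihoods f(8.5 | ·): I: 0.041138; II: 0.000348968.
Posterior ∝ prior × likelihood. Numerator for I: 0.3·0.041138 = 0.0123414.
Normalizing constant: 0.3·0.041138 + 0.7·0.000348968 = 0.0125857.
P(I | observation) = 0.0123414 / 0.0125857 = 0.980591.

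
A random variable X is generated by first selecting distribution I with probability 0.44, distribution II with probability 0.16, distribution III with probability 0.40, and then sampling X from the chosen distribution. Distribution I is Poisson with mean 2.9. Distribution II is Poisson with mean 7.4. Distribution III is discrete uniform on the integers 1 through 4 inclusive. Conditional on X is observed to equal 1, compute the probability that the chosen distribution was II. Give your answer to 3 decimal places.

Likelihoods P(X=1 | ·): I: 0.159567; II: 0.00452327; III: 0.25.
Posterior ∝ prior × likelihood. Numerator for II: 0.16·0.00452327 = 0.000723723.
Normalizing constant: 0.44·0.159567 + 0.16·0.00452327 + 0.4·0.25 = 0.170933.
P(II | observation) = 0.000723723 / 0.170933 = 0.00423395.

0.004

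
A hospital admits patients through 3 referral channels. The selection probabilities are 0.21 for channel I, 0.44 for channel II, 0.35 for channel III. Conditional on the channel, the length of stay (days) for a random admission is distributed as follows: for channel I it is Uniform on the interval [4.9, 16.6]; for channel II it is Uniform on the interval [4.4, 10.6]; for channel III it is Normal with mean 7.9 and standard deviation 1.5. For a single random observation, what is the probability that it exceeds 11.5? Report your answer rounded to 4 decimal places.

0.0944

Conditional on each channel, P(X > 11.5): I: 0.435897; II: 0; III: 0.00819754.
By total probability, P(X > 11.5) = 0.21·0.435897 + 0.44·0 + 0.35·0.00819754 = 0.0944076.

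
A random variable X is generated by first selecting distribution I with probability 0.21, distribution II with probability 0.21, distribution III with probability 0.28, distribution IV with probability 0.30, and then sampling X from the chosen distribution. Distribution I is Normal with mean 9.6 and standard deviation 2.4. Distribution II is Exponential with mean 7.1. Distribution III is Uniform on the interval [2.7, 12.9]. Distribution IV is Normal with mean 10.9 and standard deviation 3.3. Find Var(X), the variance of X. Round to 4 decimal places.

Per component, I: μ=9.6, E[X²]=97.92; II: μ=7.1, E[X²]=100.82; III: μ=7.8, E[X²]=69.51; IV: μ=10.9, E[X²]=129.7.
E[X] = 0.21·9.6 + 0.21·7.1 + 0.28·7.8 + 0.3·10.9 = 8.961.
E[X²] = 0.21·97.92 + 0.21·100.82 + 0.28·69.51 + 0.3·129.7 = 100.108.
Var(X) = E[X²] − (E[X])² = 100.108 − 80.2995 = 19.8087.

19.8087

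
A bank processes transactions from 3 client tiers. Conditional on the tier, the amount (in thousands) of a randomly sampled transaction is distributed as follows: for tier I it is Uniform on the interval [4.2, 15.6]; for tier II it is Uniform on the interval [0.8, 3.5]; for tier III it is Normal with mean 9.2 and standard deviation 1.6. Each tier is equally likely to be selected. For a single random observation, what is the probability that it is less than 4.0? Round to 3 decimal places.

0.334

Conditional on each tier, P(X < 4.0): I: 0; II: 1; III: 0.000577025.
By total probability, P(X < 4.0) = 0.333333·0 + 0.333333·1 + 0.333333·0.000577025 = 0.333526.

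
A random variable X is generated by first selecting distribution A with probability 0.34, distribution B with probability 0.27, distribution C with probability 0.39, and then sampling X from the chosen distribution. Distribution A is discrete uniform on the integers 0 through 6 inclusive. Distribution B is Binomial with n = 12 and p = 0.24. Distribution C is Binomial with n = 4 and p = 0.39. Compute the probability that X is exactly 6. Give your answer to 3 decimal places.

0.058

Conditional on each component, P(X = 6): A: 0.142857; B: 0.0340268; C: 0.
By total probability, P(X = 6) = 0.34·0.142857 + 0.27·0.0340268 + 0.39·0 = 0.0577587.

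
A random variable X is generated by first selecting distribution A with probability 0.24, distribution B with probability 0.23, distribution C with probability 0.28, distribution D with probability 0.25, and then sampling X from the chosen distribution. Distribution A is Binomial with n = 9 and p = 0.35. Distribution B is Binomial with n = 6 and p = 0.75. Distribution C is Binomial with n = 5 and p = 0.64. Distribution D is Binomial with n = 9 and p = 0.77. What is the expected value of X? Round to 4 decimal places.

4.4195

Component means — A: 3.15; B: 4.5; C: 3.2; D: 6.93.
E[X] = 0.24·3.15 + 0.23·4.5 + 0.28·3.2 + 0.25·6.93 = 4.4195.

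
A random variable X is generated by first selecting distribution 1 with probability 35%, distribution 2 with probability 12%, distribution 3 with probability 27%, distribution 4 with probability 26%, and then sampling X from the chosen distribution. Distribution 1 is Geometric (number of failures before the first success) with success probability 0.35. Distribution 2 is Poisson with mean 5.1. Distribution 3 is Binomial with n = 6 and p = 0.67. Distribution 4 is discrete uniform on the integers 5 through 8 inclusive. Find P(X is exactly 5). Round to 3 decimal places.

0.172

Conditional on each component, P(X = 5): 1: 0.0406102; 2: 0.175294; 3: 0.267325; 4: 0.25.
By total probability, P(X = 5) = 0.35·0.0406102 + 0.12·0.175294 + 0.27·0.267325 + 0.26·0.25 = 0.172427.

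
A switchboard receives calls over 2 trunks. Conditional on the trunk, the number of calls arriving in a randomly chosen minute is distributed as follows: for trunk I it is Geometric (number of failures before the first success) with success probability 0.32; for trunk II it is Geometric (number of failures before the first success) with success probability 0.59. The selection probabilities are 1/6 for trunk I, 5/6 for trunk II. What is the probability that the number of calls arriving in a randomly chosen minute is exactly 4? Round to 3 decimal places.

0.025

Conditional on each trunk, P(X = 4): I: 0.0684204; II: 0.016672.
By total probability, P(X = 4) = 0.166667·0.0684204 + 0.833333·0.016672 = 0.0252967.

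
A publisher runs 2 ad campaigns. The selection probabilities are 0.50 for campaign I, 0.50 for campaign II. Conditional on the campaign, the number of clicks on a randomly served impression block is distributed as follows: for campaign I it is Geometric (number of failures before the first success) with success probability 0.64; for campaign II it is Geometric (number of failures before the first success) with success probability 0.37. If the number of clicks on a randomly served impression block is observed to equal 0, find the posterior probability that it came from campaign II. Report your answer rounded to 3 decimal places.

0.366

Likelihoods P(X=0 | ·): I: 0.64; II: 0.37.
Posterior ∝ prior × likelihood. Numerator for II: 0.5·0.37 = 0.185.
Normalizing constant: 0.5·0.64 + 0.5·0.37 = 0.505.
P(II | observation) = 0.185 / 0.505 = 0.366337.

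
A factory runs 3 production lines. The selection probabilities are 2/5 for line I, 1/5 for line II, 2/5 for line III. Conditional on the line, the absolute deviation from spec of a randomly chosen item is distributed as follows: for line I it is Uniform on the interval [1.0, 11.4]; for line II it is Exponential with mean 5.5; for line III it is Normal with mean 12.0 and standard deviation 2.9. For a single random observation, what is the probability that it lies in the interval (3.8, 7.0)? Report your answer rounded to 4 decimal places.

0.1833

Conditional on each line, P(3.8 < X < 7.0): I: 0.307692; II: 0.221054; III: 0.0399965.
By total probability, P(3.8 < X < 7.0) = 0.4·0.307692 + 0.2·0.221054 + 0.4·0.0399965 = 0.183286.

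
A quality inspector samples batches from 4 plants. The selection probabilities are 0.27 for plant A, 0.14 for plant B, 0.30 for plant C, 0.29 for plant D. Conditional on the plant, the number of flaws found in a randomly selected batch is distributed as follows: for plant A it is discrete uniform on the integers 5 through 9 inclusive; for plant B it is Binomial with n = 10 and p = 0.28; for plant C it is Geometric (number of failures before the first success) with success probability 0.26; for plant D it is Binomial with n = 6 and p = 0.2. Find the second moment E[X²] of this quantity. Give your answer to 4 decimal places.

21.5600

For each component E[X²] = Var + (mean)², giving A: 51; B: 9.856; C: 19.0473; D: 2.4.
Overall E[X²] = 0.27·51 + 0.14·9.856 + 0.3·19.0473 + 0.29·2.4 = 21.56.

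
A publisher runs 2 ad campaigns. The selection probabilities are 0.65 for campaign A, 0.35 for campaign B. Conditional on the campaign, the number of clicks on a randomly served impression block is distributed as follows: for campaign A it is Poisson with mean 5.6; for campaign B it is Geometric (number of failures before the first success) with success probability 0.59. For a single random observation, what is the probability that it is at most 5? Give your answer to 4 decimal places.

0.6810

Conditional on each campaign, P(X ≤ 5): A: 0.511861; B: 0.99525.
By total probability, P(X ≤ 5) = 0.65·0.511861 + 0.35·0.99525 = 0.681047.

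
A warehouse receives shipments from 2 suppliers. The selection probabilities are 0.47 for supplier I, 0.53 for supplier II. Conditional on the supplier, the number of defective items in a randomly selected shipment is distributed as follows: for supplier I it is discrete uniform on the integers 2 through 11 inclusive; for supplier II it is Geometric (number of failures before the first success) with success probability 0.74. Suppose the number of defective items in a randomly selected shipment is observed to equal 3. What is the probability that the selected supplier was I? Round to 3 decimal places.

Likelihoods P(X=3 | ·): I: 0.1; II: 0.0130062.
Posterior ∝ prior × likelihood. Numerator for I: 0.47·0.1 = 0.047.
Normalizing constant: 0.47·0.1 + 0.53·0.0130062 = 0.0538933.
P(I | observation) = 0.047 / 0.0538933 = 0.872093.

0.872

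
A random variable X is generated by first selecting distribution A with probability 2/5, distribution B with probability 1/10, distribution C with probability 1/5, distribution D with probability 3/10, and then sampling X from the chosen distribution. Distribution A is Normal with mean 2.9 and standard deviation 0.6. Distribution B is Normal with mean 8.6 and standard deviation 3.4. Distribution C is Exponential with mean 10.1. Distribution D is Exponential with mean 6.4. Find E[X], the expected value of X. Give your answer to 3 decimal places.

Component means — A: 2.9; B: 8.6; C: 10.1; D: 6.4.
E[X] = 0.4·2.9 + 0.1·8.6 + 0.2·10.1 + 0.3·6.4 = 5.96.

5.960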